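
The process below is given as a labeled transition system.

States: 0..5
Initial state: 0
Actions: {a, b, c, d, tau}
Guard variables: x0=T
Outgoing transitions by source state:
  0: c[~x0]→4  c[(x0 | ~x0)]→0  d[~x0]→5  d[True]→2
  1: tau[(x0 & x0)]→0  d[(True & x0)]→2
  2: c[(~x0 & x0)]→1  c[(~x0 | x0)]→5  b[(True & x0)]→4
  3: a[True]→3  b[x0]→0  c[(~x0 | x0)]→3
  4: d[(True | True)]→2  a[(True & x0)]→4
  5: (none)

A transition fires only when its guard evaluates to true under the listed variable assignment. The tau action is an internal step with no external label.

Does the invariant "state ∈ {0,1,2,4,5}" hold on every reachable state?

Answer: INVARIANT HOLDS

Analysis:
Safe = {0,1,2,4,5}
Reach set: {0,2,4,5}
  0: ok
  2: ok
  4: ok
  5: ok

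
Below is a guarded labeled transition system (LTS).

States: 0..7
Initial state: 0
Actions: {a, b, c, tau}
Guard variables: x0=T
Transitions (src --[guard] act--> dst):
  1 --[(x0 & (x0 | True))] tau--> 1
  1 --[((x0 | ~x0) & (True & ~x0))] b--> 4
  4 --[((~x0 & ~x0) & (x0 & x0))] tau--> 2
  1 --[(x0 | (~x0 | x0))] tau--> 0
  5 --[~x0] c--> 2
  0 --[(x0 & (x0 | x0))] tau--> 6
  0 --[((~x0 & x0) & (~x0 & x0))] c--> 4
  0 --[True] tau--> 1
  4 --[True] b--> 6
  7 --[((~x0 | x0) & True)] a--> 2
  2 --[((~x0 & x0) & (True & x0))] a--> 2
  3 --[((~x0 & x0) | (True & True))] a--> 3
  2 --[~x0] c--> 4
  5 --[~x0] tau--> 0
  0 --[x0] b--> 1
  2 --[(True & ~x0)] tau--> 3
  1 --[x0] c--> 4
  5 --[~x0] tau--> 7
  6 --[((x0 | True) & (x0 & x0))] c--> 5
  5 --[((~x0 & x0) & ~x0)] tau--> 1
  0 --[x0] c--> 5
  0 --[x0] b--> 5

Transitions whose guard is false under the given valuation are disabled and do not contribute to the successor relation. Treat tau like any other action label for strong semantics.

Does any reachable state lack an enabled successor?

Answer: DEADLOCK at state 5

Working:
R = {0,1,4,5,6}
  0: b→1  b→5  c→5  tau→1  tau→6  [5 exit(s)]
  1: c→4  tau→0  tau→1  [3 exit(s)]
  4: b→6  [1 exit(s)]
  5: ∅  [no exit]
  6: c→5  [1 exit(s)]
Path to 5: b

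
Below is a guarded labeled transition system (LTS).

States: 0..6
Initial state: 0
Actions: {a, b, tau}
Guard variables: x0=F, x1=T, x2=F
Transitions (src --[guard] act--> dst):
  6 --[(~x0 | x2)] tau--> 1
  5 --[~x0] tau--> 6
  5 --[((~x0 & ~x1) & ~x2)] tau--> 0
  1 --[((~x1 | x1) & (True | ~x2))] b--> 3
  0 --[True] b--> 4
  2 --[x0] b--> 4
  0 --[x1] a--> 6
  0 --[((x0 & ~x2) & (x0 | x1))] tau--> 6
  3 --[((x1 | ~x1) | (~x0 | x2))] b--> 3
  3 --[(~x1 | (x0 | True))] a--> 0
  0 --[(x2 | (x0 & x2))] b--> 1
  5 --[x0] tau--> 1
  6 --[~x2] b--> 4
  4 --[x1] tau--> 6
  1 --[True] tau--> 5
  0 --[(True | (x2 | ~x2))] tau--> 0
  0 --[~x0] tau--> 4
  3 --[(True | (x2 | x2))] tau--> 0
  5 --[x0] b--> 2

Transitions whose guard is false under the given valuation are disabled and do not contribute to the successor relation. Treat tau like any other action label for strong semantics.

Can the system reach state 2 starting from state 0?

13 transition(s) survive guard evaluation.
Layer 0: {0}
Layer 1: {4,6}  total {0,4,6}
Layer 2: {1}  total {0,1,4,6}
Layer 3: {3,5}  total {0,1,3,4,5,6}
R = {0,1,3,4,5,6}

Answer: UNREACHABLE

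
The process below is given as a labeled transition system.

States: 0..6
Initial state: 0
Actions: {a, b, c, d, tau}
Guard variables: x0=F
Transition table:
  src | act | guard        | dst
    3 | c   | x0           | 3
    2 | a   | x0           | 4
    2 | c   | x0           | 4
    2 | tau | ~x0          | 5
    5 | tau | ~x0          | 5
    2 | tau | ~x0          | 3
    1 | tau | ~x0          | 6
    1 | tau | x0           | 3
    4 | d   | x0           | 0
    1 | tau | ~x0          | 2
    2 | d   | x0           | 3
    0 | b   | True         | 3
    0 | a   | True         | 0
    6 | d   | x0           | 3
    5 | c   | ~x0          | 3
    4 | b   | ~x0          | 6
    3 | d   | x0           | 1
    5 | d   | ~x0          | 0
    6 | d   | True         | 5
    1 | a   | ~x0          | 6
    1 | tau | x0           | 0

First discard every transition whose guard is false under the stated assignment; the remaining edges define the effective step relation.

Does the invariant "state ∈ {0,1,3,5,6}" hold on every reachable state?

Answer: INVARIANT HOLDS

Trace:
Allowed set {0,1,3,5,6}
Reachable = {0,3}
  0: ✓
  3: ✓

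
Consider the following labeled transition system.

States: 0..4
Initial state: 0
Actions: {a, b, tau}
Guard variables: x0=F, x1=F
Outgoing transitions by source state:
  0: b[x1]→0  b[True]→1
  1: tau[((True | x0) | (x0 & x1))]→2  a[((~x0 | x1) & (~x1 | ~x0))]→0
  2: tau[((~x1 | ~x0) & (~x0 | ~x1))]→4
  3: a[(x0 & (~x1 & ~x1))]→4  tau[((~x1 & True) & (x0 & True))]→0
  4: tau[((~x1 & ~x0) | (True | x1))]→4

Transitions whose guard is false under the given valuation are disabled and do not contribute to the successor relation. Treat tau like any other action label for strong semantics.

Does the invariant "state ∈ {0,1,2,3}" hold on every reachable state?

Answer: INVARIANT VIOLATED at state 4

Trace:
Inv-set: {0,1,2,3}
Reachable = {0,1,2,4}
  0: ✓
  1: ✓
  2: ✓
  4: ✗ unsafe
counterexample path to 4: b·tau·tau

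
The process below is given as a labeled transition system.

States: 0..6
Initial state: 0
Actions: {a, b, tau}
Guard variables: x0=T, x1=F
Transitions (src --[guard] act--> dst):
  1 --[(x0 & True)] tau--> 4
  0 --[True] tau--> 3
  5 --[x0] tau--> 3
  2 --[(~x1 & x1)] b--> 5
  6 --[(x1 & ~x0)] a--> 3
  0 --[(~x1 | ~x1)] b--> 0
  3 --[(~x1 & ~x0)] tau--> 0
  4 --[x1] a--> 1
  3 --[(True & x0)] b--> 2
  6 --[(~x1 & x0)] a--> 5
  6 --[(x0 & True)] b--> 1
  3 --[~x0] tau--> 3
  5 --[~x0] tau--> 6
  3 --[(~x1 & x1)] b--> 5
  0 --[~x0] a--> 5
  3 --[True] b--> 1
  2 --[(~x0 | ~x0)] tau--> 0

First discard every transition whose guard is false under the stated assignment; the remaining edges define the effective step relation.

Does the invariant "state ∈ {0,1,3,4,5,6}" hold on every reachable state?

Answer: INVARIANT VIOLATED at state 2

Working:
Allowed set {0,1,3,4,5,6}
R = {0,1,2,3,4}
  0: ok
  1: ok
  2: outside
  3: ok
  4: ok
reach 2 via tau·b — violates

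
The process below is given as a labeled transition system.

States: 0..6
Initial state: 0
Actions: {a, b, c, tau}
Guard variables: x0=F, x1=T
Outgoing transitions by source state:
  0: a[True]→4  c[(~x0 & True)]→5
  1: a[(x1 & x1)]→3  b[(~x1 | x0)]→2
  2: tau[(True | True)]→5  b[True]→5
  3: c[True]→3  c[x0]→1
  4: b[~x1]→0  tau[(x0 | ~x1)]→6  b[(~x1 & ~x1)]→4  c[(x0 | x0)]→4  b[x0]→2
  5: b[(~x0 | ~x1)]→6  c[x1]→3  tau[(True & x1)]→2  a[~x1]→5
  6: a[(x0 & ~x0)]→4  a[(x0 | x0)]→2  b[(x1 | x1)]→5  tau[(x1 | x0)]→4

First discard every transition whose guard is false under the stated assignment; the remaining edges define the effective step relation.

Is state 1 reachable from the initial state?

Answer: UNREACHABLE

Analysis:
11 transition(s) survive guard evaluation.
depth 0: {0}
depth 1: {4,5}  cumulative {0,4,5}
depth 2: {2,3,6}  cumulative {0,2,3,4,5,6}
R = {0,2,3,4,5,6}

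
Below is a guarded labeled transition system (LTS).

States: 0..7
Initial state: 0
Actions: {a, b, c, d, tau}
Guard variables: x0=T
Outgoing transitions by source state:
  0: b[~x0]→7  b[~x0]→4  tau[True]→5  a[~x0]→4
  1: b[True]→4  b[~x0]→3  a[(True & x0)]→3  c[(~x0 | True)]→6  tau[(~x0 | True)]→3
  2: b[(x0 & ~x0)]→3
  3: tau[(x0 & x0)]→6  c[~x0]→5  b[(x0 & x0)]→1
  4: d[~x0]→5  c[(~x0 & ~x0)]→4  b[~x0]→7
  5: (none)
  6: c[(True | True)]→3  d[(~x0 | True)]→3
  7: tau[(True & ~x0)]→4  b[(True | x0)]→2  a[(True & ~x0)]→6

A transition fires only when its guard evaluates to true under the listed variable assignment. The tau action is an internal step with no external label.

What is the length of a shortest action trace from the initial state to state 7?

Answer: UNREACHABLE

Analysis:
BFS to 7:
  L0 = {0}
  L1 = {5}
7 never appears.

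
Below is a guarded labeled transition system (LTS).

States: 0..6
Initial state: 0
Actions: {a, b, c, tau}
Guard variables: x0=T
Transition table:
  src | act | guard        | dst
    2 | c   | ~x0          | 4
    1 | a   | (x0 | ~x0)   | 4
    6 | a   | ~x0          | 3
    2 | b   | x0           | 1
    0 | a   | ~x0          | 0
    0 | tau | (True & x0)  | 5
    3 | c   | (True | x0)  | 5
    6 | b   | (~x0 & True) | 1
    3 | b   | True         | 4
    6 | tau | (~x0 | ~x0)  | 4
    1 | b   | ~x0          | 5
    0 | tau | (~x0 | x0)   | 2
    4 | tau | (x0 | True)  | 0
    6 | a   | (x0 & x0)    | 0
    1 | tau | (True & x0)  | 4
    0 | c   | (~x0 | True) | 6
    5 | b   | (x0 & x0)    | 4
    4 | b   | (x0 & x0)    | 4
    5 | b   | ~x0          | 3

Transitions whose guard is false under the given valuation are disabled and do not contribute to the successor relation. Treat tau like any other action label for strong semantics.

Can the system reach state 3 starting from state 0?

Answer: UNREACHABLE

Working:
Guard filter leaves 12 enabled edge(s).
depth 0: {0}
depth 1: {2,5,6}  now seen {0,2,5,6}
depth 2: {1,4}  now seen {0,1,2,4,5,6}
Reachable = {0,1,2,4,5,6}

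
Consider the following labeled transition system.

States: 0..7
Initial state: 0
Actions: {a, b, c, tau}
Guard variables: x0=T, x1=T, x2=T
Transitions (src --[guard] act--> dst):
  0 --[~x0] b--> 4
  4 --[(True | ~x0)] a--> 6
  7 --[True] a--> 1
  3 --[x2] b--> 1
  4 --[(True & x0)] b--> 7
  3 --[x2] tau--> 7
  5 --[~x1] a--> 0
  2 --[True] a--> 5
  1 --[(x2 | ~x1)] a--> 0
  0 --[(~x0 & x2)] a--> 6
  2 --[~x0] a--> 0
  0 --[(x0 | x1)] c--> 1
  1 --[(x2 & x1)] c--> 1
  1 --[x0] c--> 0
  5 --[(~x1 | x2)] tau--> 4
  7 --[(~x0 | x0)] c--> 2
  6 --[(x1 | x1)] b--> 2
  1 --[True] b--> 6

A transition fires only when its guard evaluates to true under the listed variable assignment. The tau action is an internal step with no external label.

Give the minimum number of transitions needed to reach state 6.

Answer: 2

Analysis:
Breadth-first toward 6:
  Layer 0: {0}
  Layer 1: {1}
  Layer 2: {6}
first hit 6 at d=2 via c·b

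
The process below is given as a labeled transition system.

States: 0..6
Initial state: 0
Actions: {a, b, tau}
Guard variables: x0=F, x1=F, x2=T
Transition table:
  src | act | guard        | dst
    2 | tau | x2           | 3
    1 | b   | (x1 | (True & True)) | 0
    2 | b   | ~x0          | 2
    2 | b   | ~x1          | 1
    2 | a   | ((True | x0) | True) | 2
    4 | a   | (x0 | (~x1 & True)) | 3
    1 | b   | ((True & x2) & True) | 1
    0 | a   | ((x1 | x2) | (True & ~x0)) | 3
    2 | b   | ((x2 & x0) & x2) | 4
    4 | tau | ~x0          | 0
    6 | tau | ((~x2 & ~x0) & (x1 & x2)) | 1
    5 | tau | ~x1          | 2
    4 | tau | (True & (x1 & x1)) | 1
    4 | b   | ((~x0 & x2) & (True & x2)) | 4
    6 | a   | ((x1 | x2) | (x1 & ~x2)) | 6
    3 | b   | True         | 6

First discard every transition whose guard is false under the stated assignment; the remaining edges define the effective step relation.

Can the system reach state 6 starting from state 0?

After dropping false guards: 13 live edges.
Layer 0: {0}
Layer 1: {3}  now seen {0,3}
Layer 2: {6}  now seen {0,3,6}
R = {0,3,6}
witness 6: a·b

Answer: REACHABLE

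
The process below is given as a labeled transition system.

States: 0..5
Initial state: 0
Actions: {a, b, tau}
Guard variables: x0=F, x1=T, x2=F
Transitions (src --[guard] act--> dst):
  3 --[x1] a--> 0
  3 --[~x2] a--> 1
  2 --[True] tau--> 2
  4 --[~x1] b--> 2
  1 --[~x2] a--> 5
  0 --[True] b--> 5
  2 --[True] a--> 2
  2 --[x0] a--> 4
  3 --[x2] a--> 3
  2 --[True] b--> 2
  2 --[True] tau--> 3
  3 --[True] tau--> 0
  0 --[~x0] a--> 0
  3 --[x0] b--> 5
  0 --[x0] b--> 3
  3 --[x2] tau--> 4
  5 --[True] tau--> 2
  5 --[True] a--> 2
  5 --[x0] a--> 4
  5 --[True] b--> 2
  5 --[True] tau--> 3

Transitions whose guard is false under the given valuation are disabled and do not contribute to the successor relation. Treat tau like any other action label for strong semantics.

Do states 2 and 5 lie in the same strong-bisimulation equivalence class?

Answer: BISIMILAR

Analysis:
Refine partition for ~:
  π0 = {{0,1,2,3,4,5}}
  π1 = {{0},{1},{2,5},{3},{4}}
stable after 2 split(s): 5 block(s)
class of 2: {2,5}; class of 5: {2,5}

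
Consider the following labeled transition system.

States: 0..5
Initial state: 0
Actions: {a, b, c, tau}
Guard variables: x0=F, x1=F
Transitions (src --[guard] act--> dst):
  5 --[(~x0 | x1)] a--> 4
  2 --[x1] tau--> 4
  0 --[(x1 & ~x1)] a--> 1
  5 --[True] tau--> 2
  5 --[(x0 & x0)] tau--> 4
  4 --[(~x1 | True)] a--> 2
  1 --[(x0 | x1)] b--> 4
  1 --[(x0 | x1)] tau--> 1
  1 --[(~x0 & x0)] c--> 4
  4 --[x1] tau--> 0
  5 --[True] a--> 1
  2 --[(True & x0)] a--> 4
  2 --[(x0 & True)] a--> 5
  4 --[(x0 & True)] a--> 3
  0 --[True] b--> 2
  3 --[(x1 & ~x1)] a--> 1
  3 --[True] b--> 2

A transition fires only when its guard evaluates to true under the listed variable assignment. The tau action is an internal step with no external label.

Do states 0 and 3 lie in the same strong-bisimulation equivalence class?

Answer: BISIMILAR

Analysis:
Bisimulation quotient by refinement:
  round 0: {{0,1,2,3,4,5}}
  round 1: {{0,3},{1,2},{4},{5}}
4 equivalence class(es) (converged in 2)
class of 0: {0,3}; class of 3: {0,3}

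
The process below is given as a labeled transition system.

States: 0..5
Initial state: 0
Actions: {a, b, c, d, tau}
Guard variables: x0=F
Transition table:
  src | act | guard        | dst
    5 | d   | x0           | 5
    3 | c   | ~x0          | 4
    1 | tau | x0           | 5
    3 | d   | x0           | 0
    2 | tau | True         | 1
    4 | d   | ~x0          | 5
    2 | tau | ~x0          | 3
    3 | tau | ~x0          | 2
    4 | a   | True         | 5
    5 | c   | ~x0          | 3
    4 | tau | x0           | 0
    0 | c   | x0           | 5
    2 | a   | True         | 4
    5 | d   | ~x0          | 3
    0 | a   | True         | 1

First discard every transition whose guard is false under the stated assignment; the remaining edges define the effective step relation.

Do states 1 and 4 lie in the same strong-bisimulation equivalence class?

Refine partition for ~:
  π0 = {{0,1,2,3,4,5}}
  π1 = {{0},{1},{2},{3},{4},{5}}
6 equivalence class(es) (converged in 2)
1∈{1}, 4∈{4}

Answer: NOT BISIMILAR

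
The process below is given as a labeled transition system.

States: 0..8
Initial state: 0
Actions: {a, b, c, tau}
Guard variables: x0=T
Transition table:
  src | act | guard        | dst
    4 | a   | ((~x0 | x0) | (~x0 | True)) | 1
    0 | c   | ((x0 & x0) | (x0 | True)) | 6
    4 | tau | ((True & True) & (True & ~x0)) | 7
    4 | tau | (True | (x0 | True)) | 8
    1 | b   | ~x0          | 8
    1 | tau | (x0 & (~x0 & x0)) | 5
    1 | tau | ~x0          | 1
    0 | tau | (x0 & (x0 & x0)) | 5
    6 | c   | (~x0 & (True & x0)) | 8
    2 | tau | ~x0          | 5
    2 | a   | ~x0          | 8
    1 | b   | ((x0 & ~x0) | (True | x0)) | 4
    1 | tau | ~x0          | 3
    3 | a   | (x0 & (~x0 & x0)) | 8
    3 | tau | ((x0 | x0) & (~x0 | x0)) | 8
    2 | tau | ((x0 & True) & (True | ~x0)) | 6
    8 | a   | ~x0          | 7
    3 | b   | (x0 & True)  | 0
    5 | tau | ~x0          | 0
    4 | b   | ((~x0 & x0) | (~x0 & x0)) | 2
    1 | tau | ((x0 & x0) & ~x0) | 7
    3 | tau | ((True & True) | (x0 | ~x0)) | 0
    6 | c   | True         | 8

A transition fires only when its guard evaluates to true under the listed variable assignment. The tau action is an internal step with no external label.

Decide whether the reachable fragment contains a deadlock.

Answer: DEADLOCK at state 5

Working:
Reachable = {0,5,6,8}
  0: c→6  tau→5  [deg 2]
  5: ∅  [STUCK]
  6: c→8  [deg 1]
  8: ∅  [STUCK]
witness 5: tau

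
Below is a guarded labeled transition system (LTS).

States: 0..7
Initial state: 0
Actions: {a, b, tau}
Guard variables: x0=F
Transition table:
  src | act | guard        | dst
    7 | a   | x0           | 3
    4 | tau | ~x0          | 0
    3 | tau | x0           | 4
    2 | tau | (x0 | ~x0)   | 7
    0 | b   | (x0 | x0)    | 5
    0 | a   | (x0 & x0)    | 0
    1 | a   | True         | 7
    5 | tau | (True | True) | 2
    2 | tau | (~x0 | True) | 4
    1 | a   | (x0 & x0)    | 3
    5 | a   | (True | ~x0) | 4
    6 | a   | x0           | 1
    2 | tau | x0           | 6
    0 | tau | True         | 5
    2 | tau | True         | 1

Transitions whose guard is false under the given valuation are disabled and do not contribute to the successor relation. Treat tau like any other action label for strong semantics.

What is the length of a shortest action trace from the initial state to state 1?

Answer: 3

Working:
BFS to 1:
  depth 0: {0}
  depth 1: {5}
  depth 2: {2,4}
  depth 3: {1,7}
1 enters at depth 3; path tau·tau·tau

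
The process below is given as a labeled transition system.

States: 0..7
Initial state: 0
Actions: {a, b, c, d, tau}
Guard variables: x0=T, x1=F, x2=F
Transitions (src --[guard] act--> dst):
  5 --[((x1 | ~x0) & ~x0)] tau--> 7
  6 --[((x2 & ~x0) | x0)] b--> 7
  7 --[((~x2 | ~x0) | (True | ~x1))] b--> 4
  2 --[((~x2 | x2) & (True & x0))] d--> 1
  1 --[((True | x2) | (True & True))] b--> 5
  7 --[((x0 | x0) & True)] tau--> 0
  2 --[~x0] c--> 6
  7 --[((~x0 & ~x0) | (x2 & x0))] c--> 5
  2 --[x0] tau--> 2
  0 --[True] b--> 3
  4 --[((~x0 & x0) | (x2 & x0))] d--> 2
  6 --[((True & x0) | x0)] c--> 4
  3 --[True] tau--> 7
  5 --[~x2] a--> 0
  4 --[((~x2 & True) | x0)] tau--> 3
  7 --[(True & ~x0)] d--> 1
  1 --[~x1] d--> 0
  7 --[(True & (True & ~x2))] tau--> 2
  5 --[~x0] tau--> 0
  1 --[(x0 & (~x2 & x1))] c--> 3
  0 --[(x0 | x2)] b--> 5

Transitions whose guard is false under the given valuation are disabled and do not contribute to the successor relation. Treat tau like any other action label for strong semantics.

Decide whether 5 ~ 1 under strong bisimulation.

Answer: NOT BISIMILAR

Analysis:
Bisimulation quotient by refinement:
  P[0] = {{0,1,2,3,4,5,6,7}}
  P[1] = {{0},{1},{2},{3,4},{5},{6},{7}}
  P[2] = {{0},{1},{2},{3},{4},{5},{6},{7}}
8 equivalence class(es) (converged in 3)
5∈{5}, 1∈{1}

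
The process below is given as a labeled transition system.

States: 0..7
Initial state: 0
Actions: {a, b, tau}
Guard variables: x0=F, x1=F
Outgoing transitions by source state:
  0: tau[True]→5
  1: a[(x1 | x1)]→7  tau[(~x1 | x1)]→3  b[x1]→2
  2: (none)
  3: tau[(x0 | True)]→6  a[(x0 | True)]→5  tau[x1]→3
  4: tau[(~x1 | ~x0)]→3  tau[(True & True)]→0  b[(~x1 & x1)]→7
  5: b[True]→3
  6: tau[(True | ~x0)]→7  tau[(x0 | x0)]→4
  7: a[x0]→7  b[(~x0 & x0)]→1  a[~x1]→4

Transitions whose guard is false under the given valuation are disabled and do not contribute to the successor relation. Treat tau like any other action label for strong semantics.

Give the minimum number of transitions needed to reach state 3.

Answer: 2

Analysis:
Breadth-first toward 3:
  depth 0: {0}
  depth 1: {5}
  depth 2: {3}
3 enters at depth 2; path tau·b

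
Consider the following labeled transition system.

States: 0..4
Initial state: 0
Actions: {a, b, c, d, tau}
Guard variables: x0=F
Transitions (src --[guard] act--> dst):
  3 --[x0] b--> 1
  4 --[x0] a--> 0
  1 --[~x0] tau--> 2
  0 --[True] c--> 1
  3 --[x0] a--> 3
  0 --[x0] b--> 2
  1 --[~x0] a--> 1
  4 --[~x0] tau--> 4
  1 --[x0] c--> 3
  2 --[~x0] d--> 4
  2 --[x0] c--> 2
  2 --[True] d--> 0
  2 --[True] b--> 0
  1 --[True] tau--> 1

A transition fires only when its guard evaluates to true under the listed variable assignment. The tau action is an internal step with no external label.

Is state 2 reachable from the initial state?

After dropping false guards: 8 live edges.
L0 = {0}
L1 = {1}  cumulative {0,1}
L2 = {2}  cumulative {0,1,2}
L3 = {4}  cumulative {0,1,2,4}
Reachable = {0,1,2,4}
Path to 2: c·tau

Answer: REACHABLE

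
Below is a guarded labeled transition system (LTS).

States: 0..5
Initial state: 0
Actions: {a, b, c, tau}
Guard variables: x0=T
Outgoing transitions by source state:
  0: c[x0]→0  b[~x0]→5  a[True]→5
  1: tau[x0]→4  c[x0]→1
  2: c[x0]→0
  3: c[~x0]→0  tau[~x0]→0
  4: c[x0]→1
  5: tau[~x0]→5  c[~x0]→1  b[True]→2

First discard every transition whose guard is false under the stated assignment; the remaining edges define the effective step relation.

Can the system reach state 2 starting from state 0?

Guard filter leaves 7 enabled edge(s).
Layer 0: {0}
Layer 1: {5}  cumulative {0,5}
Layer 2: {2}  cumulative {0,2,5}
R = {0,2,5}
trace reaching 2: a·b

Answer: REACHABLE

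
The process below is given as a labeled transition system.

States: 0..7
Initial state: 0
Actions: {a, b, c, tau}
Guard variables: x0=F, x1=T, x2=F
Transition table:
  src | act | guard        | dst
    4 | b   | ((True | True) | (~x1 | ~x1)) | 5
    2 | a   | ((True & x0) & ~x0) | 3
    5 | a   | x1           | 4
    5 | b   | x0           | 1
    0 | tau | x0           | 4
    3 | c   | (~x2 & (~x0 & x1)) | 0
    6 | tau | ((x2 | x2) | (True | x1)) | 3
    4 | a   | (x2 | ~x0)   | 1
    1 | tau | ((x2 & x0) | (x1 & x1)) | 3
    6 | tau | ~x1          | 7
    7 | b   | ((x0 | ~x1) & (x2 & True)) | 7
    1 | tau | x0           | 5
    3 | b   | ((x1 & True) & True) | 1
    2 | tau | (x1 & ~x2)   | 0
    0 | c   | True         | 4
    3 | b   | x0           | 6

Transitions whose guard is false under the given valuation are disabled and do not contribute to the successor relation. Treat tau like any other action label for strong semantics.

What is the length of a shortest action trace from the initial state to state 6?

BFS to 6:
  L0 = {0}
  L1 = {4}
  L2 = {1,5}
  L3 = {3}
6 never appears.

Answer: UNREACHABLE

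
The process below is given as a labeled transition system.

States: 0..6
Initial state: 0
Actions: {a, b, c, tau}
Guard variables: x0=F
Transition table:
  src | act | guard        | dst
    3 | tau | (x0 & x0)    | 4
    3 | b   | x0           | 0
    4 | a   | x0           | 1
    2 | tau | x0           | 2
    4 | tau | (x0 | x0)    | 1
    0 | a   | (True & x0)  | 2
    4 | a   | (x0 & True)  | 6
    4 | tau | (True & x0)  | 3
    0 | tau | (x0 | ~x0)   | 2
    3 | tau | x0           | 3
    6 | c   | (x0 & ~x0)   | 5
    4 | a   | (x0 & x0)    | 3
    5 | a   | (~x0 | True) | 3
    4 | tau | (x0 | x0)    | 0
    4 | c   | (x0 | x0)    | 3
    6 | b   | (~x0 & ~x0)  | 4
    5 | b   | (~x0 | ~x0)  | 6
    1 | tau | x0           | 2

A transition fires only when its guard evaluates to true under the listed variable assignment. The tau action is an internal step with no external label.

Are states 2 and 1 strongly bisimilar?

Answer: BISIMILAR

Working:
Refine partition for ~:
  P[0] = {{0,1,2,3,4,5,6}}
  P[1] = {{0},{1,2,3,4},{5},{6}}
Fixed point at round 2; 4 class(es).
[2]={1,2,3,4}  [1]={1,2,3,4}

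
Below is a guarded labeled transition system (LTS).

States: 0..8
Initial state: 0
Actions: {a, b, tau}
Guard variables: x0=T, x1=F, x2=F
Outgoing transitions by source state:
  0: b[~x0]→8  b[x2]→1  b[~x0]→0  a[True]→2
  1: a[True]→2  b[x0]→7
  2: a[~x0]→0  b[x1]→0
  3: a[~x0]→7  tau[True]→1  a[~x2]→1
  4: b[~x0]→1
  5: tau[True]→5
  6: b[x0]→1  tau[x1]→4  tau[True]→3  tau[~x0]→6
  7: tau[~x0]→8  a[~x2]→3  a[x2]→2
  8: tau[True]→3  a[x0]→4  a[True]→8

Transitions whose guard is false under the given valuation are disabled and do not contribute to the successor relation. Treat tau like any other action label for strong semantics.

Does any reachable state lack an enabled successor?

Reach set: {0,2}
  0: a→2  [deg 1]
  2: ∅  [STUCK]
trace reaching 2: a

Answer: DEADLOCK at state 2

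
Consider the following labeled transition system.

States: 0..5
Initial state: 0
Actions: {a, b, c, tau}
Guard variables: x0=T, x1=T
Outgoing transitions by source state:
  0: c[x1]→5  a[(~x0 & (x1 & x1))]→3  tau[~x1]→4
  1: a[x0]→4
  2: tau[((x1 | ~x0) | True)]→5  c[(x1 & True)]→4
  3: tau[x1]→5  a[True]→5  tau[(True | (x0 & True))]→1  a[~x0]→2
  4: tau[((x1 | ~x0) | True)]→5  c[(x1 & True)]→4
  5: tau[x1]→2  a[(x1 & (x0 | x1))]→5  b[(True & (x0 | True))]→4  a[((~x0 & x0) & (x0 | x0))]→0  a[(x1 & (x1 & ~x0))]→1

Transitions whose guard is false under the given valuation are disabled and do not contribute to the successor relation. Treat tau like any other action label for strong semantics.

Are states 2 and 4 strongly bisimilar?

Answer: BISIMILAR

Trace:
Compute ~ classes (split until stable):
  round 0: {{0,1,2,3,4,5}}
  round 1: {{0},{1},{2,4},{3},{5}}
Fixed point at round 2; 5 class(es).
class of 2: {2,4}; class of 4: {2,4}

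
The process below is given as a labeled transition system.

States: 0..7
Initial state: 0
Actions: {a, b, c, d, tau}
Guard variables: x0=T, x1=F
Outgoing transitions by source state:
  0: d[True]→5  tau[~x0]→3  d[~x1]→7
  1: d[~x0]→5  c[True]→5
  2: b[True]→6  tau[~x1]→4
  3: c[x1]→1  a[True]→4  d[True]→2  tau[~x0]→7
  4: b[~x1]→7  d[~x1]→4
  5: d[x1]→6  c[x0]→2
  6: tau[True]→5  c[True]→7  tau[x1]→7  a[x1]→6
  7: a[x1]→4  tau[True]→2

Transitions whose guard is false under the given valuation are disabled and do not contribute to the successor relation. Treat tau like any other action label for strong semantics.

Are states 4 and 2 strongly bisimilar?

Compute ~ classes (split until stable):
  P[0] = {{0,1,2,3,4,5,6,7}}
  P[1] = {{0},{1,5},{2},{3},{4},{6},{7}}
  P[2] = {{0},{1},{2},{3},{4},{5},{6},{7}}
Fixed point at round 3; 8 class(es).
[4]={4}  [2]={2}

Answer: NOT BISIMILAR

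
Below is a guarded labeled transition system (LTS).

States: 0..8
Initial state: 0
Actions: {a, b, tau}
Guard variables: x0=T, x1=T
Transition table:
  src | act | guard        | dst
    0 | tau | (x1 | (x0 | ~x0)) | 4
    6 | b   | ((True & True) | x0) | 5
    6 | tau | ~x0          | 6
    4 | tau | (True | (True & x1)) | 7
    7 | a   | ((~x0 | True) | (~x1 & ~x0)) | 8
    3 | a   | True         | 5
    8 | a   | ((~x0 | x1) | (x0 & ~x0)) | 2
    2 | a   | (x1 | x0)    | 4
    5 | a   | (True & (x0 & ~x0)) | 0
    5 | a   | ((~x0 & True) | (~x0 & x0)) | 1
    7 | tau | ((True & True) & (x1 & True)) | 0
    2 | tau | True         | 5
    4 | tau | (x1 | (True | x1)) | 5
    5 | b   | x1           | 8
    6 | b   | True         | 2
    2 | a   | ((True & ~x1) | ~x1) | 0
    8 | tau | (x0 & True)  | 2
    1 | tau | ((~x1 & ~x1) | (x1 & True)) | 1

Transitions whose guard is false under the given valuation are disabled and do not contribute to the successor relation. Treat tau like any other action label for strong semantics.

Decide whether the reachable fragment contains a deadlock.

Reachable = {0,2,4,5,7,8}
  0: tau→4  [deg 1]
  2: a→4  tau→5  [deg 2]
  4: tau→5  tau→7  [deg 2]
  5: b→8  [deg 1]
  7: a→8  tau→0  [deg 2]
  8: a→2  tau→2  [deg 2]

Answer: DEADLOCK-FREE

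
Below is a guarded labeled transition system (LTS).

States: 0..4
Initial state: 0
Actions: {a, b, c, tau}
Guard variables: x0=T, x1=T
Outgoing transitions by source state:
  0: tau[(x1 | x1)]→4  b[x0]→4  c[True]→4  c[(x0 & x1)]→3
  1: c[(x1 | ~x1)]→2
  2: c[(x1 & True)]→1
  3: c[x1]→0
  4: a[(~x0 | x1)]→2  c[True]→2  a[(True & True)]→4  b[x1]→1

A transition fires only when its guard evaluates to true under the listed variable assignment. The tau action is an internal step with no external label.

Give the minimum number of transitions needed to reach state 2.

Answer: 2

Working:
BFS to 2:
  depth 0: {0}
  depth 1: {3,4}
  depth 2: {1,2}
first hit 2 at d=2 via b·a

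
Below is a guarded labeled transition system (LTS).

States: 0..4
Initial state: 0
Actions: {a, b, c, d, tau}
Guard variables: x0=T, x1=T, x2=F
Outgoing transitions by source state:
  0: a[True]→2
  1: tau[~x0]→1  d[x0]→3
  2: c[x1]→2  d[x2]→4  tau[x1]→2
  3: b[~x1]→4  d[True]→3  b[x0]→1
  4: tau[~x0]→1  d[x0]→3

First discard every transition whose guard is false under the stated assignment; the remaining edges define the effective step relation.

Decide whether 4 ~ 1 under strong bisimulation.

Compute ~ classes (split until stable):
  P[0] = {{0,1,2,3,4}}
  P[1] = {{0},{1,4},{2},{3}}
stable after 2 split(s): 4 block(s)
[4]={1,4}  [1]={1,4}

Answer: BISIMILAR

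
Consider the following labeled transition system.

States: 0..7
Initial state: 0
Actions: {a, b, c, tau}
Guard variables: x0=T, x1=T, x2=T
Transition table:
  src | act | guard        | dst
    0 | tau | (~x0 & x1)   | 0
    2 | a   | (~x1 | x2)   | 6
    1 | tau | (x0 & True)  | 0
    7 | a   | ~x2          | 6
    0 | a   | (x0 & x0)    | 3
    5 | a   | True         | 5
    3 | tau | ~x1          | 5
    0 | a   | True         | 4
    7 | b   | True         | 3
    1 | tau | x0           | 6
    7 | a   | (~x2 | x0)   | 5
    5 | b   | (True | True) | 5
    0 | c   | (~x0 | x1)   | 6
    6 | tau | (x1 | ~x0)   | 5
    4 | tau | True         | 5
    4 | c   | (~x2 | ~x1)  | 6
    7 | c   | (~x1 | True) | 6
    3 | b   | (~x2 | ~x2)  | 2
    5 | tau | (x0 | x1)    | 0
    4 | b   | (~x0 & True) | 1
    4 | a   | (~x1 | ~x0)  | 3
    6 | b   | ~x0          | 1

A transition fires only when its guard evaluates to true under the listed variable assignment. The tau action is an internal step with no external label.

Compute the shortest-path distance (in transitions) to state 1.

Answer: UNREACHABLE

Trace:
BFS to 1:
  L0 = {0}
  L1 = {3,4,6}
  L2 = {5}
1 never appears.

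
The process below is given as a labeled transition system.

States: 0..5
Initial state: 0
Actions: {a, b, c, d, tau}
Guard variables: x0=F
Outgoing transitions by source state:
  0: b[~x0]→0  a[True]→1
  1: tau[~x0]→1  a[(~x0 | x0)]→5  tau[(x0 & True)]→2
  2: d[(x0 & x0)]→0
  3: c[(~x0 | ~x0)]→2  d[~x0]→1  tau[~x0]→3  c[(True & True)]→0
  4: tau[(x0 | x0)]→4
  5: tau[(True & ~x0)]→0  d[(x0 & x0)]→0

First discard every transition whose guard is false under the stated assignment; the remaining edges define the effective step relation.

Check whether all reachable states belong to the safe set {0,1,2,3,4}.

Safe = {0,1,2,3,4}
Reachable = {0,1,5}
  0: ok
  1: ok
  5: ✗ unsafe
witness against invariant: a·a → 5

Answer: INVARIANT VIOLATED at state 5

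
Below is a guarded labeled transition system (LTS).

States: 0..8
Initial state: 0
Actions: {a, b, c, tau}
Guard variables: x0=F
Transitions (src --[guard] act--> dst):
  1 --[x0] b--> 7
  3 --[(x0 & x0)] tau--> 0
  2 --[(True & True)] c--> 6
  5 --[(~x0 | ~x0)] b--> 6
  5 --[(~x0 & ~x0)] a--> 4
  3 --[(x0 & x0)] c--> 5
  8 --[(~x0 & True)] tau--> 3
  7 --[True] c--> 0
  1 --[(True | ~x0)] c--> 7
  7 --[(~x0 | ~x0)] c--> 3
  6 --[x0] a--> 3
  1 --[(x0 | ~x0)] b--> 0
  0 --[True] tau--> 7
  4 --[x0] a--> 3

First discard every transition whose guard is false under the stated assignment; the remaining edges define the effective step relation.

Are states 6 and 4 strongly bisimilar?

Answer: BISIMILAR

Analysis:
Compute ~ classes (split until stable):
  round 0: {{0,1,2,3,4,5,6,7,8}}
  round 1: {{0,8},{1},{2,7},{3,4,6},{5}}
  round 2: {{0},{1},{2},{3,4,6},{5},{7},{8}}
stable after 3 split(s): 7 block(s)
[6]={3,4,6}  [4]={3,4,6}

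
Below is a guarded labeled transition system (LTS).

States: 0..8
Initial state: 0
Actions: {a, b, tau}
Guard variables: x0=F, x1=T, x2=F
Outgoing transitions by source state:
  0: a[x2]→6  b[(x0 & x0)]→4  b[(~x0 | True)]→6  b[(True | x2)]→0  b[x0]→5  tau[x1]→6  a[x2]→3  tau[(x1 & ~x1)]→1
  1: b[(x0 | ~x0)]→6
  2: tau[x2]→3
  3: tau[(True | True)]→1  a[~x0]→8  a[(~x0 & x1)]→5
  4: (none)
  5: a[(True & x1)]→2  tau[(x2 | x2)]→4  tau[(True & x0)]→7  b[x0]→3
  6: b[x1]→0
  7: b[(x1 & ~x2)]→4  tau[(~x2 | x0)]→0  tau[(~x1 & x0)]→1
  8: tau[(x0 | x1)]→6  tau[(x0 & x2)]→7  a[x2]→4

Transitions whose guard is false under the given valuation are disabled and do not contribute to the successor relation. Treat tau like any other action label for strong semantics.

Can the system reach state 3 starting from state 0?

Guard filter leaves 12 enabled edge(s).
L0 = {0}
L1 = {6}  now seen {0,6}
Reach set: {0,6}

Answer: UNREACHABLE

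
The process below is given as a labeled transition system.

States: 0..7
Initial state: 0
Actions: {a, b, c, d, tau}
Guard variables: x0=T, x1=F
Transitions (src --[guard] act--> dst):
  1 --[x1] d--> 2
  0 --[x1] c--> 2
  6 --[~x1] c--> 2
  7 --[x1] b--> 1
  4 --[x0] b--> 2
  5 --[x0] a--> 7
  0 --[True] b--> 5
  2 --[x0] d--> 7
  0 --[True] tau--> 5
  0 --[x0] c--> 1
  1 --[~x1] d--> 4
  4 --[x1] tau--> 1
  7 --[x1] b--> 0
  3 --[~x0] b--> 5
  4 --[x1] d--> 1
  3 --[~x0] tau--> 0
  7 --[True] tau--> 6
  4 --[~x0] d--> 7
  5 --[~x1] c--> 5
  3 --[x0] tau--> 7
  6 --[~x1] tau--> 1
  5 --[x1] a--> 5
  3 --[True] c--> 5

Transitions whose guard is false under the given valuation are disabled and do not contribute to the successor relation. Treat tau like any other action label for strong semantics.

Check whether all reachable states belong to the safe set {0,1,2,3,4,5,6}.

Allowed set {0,1,2,3,4,5,6}
Reachable = {0,1,2,4,5,6,7}
  0: ✓
  1: ✓
  2: ✓
  4: ✓
  5: ✓
  6: ✓
  7: ✗ unsafe
witness against invariant: b·a → 7

Answer: INVARIANT VIOLATED at state 7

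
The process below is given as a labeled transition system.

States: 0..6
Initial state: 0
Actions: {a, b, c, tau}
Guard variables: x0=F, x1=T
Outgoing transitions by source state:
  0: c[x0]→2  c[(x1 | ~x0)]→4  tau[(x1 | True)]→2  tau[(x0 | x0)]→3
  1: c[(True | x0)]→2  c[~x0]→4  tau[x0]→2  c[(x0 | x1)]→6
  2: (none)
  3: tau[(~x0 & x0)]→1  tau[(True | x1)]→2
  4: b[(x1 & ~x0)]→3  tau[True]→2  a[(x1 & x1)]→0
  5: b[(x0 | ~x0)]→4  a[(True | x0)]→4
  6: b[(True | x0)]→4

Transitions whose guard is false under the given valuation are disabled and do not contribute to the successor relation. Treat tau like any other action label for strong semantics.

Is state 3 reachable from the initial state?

Answer: REACHABLE

Analysis:
12 transition(s) survive guard evaluation.
depth 0: {0}
depth 1: {2,4}  cumulative {0,2,4}
depth 2: {3}  cumulative {0,2,3,4}
Reach set: {0,2,3,4}
Path to 3: c·b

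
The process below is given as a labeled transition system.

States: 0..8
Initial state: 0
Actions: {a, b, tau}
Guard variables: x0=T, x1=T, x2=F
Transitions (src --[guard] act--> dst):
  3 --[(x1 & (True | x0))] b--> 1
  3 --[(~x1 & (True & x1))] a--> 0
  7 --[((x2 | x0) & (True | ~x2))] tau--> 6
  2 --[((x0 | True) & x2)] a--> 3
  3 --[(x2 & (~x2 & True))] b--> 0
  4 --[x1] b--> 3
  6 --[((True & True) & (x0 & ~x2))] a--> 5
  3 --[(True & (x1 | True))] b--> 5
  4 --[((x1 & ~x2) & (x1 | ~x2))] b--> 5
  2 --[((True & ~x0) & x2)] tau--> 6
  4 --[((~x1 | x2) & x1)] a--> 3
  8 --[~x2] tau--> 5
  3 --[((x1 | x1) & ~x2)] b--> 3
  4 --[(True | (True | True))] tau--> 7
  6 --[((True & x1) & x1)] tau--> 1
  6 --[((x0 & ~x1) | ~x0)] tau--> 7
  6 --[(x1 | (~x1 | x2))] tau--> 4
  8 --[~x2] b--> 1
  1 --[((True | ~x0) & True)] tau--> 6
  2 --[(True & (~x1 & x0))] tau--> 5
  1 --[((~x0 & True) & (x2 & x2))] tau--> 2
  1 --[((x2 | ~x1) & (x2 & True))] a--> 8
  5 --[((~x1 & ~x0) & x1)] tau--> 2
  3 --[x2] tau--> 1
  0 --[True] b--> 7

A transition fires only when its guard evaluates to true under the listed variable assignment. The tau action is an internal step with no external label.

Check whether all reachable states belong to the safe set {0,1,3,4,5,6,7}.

Answer: INVARIANT HOLDS

Working:
Inv-set: {0,1,3,4,5,6,7}
Reachable = {0,1,3,4,5,6,7}
  0: safe
  1: safe
  3: safe
  4: safe
  5: safe
  6: safe
  7: safe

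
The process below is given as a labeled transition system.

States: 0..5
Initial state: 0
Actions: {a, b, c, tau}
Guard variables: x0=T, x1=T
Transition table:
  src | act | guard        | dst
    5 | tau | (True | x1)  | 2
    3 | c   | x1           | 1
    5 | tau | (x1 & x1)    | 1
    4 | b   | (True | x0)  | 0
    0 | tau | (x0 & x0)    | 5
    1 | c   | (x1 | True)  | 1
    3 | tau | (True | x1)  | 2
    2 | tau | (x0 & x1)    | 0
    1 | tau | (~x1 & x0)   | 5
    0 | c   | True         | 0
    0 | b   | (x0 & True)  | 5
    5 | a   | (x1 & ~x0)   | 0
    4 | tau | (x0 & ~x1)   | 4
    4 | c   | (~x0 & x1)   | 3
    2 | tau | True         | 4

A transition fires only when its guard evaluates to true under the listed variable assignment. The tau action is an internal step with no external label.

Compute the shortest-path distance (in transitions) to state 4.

Answer: 3

Trace:
BFS to 4:
  depth 0: {0}
  depth 1: {5}
  depth 2: {1,2}
  depth 3: {4}
first hit 4 at d=3 via b·tau·tau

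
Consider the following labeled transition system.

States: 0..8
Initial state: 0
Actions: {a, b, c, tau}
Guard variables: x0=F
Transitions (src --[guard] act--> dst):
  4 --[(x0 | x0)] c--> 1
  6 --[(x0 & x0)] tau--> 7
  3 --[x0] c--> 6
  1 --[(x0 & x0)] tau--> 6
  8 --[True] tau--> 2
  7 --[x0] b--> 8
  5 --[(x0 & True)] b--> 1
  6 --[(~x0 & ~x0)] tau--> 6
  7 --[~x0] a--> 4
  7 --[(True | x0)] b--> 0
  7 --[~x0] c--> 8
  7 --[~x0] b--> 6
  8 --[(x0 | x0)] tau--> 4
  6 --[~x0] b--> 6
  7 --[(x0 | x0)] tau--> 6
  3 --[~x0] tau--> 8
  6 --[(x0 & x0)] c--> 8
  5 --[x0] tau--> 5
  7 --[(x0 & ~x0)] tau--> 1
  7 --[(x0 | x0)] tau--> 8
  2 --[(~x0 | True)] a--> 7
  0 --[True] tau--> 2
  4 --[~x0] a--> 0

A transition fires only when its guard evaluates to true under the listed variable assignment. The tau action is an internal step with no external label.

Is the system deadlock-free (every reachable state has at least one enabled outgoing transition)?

Answer: DEADLOCK-FREE

Trace:
Reachable = {0,2,4,6,7,8}
  0: tau→2  [1 out]
  2: a→7  [1 out]
  4: a→0  [1 out]
  6: b→6  tau→6  [2 out]
  7: a→4  b→0  b→6  c→8  [4 out]
  8: tau→2  [1 out]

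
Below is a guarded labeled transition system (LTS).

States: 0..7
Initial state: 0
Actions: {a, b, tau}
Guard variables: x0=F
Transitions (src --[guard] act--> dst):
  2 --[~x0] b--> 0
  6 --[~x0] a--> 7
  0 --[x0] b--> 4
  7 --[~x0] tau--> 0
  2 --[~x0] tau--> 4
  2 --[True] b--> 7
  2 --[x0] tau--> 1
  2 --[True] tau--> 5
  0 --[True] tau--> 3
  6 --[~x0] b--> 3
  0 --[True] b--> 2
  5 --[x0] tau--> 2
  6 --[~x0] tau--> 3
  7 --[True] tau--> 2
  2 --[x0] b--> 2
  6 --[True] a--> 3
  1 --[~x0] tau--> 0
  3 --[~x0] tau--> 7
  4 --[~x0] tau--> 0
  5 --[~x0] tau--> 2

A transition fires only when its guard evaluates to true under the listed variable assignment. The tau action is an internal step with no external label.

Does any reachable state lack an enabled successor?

Answer: DEADLOCK-FREE

Working:
R = {0,2,3,4,5,7}
  0: b→2  tau→3  [deg 2]
  2: b→0  b→7  tau→4  tau→5  [deg 4]
  3: tau→7  [deg 1]
  4: tau→0  [deg 1]
  5: tau→2  [deg 1]
  7: tau→0  tau→2  [deg 2]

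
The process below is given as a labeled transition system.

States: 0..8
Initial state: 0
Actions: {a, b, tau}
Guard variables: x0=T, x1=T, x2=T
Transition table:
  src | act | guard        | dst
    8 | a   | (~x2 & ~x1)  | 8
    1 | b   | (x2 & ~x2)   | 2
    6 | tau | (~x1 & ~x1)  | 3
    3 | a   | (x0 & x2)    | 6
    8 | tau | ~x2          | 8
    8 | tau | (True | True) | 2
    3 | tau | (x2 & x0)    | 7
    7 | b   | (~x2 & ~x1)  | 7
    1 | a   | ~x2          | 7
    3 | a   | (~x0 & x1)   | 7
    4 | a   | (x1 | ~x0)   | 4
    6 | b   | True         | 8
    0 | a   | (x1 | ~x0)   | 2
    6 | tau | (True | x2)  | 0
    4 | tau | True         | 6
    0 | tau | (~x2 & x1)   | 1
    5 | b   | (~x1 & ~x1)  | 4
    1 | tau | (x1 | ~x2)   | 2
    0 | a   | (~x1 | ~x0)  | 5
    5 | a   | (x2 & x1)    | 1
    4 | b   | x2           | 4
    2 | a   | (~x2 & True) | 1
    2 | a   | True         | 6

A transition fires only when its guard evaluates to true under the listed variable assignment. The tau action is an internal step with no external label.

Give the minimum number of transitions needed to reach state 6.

Answer: 2

Working:
BFS to 6:
  L0 = {0}
  L1 = {2}
  L2 = {6}
6 enters at depth 2; path a·a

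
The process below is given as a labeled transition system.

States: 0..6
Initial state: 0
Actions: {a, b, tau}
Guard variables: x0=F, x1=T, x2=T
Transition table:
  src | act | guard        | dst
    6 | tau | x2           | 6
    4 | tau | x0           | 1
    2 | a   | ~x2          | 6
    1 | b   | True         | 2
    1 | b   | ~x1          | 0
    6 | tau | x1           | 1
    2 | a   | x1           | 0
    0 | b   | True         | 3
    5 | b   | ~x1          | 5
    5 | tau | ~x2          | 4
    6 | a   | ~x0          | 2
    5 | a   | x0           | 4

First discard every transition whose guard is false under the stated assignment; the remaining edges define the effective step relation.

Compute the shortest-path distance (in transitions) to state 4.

BFS to 4:
  Layer 0: {0}
  Layer 1: {3}
4 never appears.

Answer: UNREACHABLE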